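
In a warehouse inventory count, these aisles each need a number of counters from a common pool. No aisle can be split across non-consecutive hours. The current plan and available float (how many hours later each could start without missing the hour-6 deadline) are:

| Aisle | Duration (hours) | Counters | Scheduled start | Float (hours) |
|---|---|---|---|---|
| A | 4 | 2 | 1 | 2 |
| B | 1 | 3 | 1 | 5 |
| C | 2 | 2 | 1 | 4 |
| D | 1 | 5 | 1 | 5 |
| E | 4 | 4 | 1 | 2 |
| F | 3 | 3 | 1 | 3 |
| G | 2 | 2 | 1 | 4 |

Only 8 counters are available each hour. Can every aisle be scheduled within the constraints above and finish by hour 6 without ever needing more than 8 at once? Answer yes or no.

no

Total counter-hours = 49; over 6 hours the average is 49/6 > 8, so some hour must exceed 8.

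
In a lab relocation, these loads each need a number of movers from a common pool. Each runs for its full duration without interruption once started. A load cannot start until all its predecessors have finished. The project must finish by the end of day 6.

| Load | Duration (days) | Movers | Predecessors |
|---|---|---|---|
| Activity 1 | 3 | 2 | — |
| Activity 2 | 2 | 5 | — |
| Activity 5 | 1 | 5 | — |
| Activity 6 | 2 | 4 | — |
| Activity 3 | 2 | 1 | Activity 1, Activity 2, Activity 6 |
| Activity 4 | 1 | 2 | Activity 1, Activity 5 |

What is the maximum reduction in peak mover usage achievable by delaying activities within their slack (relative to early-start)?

9

Early-start peak: d1:16  d2:11  d3:2  d4:3  d5:1  d6:0 ⇒ 16.
Leveled (Activity 1@1, Activity 2@1, Activity 5@5, Activity 6@3, Activity 3@5, Activity 4@6): d1:7  d2:7  d3:6  d4:4  d5:6  d6:3 ⇒ 7.
Reduction 16 − 7 = 9.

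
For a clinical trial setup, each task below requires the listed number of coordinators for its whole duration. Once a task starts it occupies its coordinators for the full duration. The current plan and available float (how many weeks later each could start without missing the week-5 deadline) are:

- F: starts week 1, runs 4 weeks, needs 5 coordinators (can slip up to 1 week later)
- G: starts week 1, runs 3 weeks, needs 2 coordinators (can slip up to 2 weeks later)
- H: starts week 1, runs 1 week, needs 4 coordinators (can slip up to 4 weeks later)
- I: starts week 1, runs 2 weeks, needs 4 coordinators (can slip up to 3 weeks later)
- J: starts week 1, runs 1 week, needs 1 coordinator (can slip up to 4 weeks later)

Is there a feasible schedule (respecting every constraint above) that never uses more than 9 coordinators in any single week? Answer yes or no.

Schedule F@1, G@1, H@5, I@4, J@1: w1:8  w2:7  w3:7  w4:9  w5:8 — peak 9 ≤ 9.

yes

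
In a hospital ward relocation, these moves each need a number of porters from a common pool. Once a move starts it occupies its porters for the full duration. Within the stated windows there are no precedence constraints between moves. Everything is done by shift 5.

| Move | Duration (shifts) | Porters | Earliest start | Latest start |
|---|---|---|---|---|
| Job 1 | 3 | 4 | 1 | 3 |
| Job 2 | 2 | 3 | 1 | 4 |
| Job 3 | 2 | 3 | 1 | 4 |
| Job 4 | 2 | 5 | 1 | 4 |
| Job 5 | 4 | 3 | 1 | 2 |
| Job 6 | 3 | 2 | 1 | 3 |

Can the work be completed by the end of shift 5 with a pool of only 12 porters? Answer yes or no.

yes

Schedule Job 1@1, Job 2@1, Job 3@3, Job 4@4, Job 5@1, Job 6@1: s1:12  s2:12  s3:12  s4:11  s5:5 — peak 12 ≤ 12.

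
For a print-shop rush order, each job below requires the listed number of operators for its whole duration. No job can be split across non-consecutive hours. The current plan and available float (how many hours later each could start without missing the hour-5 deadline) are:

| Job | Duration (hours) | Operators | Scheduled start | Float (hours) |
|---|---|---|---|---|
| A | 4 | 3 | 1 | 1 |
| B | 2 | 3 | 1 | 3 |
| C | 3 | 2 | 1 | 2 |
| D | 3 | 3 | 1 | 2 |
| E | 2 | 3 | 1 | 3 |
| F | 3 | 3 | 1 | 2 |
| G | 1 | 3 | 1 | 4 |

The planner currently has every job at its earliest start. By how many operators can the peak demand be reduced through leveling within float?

9

Early-start peak: h1:20  h2:17  h3:11  h4:3  h5:0 ⇒ 20.
Leveled (A@1, B@1, C@1, D@1, E@4, F@3, G@5): h1:11  h2:11  h3:11  h4:9  h5:9 ⇒ 11.
Reduction 20 − 11 = 9.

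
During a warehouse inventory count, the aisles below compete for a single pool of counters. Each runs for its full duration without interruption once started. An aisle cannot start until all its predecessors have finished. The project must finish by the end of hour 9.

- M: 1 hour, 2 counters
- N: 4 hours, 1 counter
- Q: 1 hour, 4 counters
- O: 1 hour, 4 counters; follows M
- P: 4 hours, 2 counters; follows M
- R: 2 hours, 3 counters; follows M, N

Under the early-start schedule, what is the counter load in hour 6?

At early start, hour 6 has: R.
Demand: 3 = 3.

3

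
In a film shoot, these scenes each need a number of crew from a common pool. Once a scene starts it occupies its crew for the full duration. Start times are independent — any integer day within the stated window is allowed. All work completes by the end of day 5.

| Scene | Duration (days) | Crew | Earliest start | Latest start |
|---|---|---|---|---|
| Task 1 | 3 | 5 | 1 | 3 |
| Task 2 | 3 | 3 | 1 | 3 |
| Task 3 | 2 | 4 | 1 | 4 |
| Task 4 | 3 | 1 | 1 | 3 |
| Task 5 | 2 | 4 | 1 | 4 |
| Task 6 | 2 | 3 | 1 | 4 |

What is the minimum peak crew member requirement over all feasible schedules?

Early-start (Task 1@1, Task 2@1, Task 3@1, Task 4@1, Task 5@1, Task 6@1) gives peak 20: d1:20  d2:20  d3:9  d4:0  d5:0.
Shift Task 2→3, Task 5→4, Task 6→4.
Schedule Task 1@1, Task 2@3, Task 3@1, Task 4@1, Task 5@4, Task 6@4: d1:10  d2:10  d3:9  d4:10  d5:10 — peak 10.
Total crew member-days = 49 over 5 days ⇒ peak ≥ ⌈49/5⌉ = 10, so 10 is optimal.

10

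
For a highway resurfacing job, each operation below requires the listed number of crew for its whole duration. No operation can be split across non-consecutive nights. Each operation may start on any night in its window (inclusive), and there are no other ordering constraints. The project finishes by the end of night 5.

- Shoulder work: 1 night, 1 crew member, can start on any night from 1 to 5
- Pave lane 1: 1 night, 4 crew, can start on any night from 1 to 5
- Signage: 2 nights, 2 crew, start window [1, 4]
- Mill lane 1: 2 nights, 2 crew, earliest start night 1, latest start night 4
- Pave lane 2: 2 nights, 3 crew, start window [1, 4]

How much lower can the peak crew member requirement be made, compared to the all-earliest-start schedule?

8

Early-start peak: n1:12  n2:7  n3:0  n4:0  n5:0 ⇒ 12.
Leveled (Shoulder work@1, Pave lane 1@3, Signage@4, Mill lane 1@4, Pave lane 2@1): n1:4  n2:3  n3:4  n4:4  n5:4 ⇒ 4.
Reduction 12 − 4 = 8.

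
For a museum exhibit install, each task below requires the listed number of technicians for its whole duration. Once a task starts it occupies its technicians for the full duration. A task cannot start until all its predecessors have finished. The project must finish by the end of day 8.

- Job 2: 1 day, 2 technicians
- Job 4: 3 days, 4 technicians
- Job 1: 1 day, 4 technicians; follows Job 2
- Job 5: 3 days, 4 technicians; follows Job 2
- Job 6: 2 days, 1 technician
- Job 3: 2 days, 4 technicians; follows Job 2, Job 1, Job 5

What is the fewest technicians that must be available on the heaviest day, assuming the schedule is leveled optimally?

8

Early-start (Job 2@1, Job 4@1, Job 1@2, Job 5@2, Job 6@1, Job 3@5) gives peak 13: d1:7  d2:13  d3:8  d4:4  d5:4  d6:4  d7:0  d8:0.
Shift Job 5→3, Job 6→4, Job 3→6.
Schedule Job 2@1, Job 4@1, Job 1@2, Job 5@3, Job 6@4, Job 3@6: d1:6  d2:8  d3:8  d4:5  d5:5  d6:4  d7:4  d8:0 — peak 8.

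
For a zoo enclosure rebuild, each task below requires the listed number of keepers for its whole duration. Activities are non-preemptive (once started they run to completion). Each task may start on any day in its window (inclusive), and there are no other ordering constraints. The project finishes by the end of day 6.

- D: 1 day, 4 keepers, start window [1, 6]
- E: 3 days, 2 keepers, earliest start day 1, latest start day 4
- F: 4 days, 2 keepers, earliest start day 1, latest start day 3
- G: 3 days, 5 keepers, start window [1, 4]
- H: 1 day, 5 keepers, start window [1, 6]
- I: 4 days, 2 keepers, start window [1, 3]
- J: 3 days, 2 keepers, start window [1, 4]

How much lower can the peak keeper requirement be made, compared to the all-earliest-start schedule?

13

Early-start peak: d1:22  d2:13  d3:13  d4:4  d5:0  d6:0 ⇒ 22.
Leveled (D@1, E@1, F@3, G@4, H@2, I@3, J@1): d1:8  d2:9  d3:8  d4:9  d5:9  d6:9 ⇒ 9.
Reduction 22 − 9 = 13.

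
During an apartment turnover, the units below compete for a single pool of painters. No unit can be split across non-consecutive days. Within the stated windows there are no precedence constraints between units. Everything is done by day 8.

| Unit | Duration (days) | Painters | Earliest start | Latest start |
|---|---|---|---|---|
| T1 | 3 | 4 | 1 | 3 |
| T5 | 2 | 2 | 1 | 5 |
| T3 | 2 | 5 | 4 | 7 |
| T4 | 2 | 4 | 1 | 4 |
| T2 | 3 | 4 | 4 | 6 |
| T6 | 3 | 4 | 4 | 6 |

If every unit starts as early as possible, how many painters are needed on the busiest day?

Early-start schedule: T1@1, T5@1, T3@4, T4@1, T2@4, T6@4.
Load per day: day 1: 10, day 2: 10, day 3: 4, day 4: 13, day 5: 13, day 6: 8, day 7: 0, day 8: 0.
Peak is 13.

13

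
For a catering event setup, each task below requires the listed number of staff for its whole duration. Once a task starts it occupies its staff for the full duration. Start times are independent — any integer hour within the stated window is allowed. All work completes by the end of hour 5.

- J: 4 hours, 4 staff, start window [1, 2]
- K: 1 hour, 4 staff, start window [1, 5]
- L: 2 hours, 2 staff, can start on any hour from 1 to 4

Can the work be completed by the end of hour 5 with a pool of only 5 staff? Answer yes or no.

no

The minimum achievable peak is 6; 5 < 6, so no feasible schedule stays within the cap.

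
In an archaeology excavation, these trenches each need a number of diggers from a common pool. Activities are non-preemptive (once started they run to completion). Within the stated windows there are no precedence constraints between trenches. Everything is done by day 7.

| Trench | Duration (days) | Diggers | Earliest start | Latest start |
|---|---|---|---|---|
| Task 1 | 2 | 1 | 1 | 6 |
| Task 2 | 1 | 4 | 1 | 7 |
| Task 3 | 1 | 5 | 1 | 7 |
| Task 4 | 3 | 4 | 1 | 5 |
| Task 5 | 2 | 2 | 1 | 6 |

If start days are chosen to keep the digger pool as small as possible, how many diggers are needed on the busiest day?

Early-start (Task 1@1, Task 2@1, Task 3@1, Task 4@1, Task 5@1) gives peak 16: d1:16  d2:7  d3:4  d4:0  d5:0  d6:0  d7:0.
Shift Task 3→4, Task 4→5, Task 5→2.
Schedule Task 1@1, Task 2@1, Task 3@4, Task 4@5, Task 5@2: d1:5  d2:3  d3:2  d4:5  d5:4  d6:4  d7:4 — peak 5.

5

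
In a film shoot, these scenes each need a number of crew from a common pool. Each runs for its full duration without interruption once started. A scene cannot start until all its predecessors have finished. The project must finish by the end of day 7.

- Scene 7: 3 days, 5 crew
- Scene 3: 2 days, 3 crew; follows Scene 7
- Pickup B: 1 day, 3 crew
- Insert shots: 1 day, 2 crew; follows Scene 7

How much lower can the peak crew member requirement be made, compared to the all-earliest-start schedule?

3

Early-start peak: d1:8  d2:5  d3:5  d4:5  d5:3  d6:0  d7:0 ⇒ 8.
Leveled (Scene 7@1, Scene 3@4, Pickup B@6, Insert shots@4): d1:5  d2:5  d3:5  d4:5  d5:3  d6:3  d7:0 ⇒ 5.
Reduction 8 − 5 = 3.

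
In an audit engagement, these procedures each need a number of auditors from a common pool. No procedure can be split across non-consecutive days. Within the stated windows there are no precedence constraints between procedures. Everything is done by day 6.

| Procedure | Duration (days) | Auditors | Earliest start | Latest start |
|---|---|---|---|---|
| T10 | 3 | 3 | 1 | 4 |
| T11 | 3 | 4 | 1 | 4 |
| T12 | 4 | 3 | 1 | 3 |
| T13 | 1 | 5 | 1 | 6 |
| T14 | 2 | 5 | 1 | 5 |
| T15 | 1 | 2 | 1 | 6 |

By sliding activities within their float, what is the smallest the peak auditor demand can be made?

Early-start (T10@1, T11@1, T12@1, T13@1, T14@1, T15@1) gives peak 22: d1:22  d2:15  d3:10  d4:3  d5:0  d6:0.
Shift T13→4, T14→5, T15→4.
Schedule T10@1, T11@1, T12@1, T13@4, T14@5, T15@4: d1:10  d2:10  d3:10  d4:10  d5:5  d6:5 — peak 10.

10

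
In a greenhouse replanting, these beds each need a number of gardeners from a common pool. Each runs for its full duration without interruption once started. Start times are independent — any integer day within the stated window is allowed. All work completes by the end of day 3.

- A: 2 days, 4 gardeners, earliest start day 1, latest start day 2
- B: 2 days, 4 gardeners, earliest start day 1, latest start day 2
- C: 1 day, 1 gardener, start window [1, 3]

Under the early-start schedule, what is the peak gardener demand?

Early-start schedule: A@1, B@1, C@1.
Load per day: day 1: 9, day 2: 8, day 3: 0.
Peak is 9.

9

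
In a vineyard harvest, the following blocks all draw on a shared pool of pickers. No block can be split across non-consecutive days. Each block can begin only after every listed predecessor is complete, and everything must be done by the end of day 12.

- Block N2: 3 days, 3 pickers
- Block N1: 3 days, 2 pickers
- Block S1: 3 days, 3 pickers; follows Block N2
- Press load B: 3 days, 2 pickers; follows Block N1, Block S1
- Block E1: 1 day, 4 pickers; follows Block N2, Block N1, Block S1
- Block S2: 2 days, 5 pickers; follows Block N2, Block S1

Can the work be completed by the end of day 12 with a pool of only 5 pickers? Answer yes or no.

Schedule Block N2@1, Block N1@1, Block S1@4, Press load B@7, Block E1@10, Block S2@11: d1:5  d2:5  d3:5  d4:3  d5:3  d6:3  d7:2  d8:2  d9:2  d10:4  d11:5  d12:5 — peak 5 ≤ 5.

yes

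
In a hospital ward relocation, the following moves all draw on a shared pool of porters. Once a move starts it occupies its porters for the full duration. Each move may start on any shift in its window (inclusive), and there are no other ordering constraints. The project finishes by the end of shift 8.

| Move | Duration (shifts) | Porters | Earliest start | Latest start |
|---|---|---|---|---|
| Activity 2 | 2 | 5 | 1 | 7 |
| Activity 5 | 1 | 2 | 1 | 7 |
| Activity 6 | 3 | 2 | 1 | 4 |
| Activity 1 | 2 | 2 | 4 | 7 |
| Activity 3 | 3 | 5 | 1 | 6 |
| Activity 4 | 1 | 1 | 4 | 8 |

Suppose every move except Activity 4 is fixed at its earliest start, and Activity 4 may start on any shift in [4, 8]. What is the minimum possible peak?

Activity 4@4: s1:14  s2:12  s3:7  s4:3  s5:2  s6:0  s7:0  s8:0 → peak 14
Activity 4@5: s1:14  s2:12  s3:7  s4:2  s5:3  s6:0  s7:0  s8:0 → peak 14
Activity 4@6: s1:14  s2:12  s3:7  s4:2  s5:2  s6:1  s7:0  s8:0 → peak 14
Activity 4@7: s1:14  s2:12  s3:7  s4:2  s5:2  s6:0  s7:1  s8:0 → peak 14
Activity 4@8: s1:14  s2:12  s3:7  s4:2  s5:2  s6:0  s7:0  s8:1 → peak 14
Best is Activity 4@4, peak 14.

14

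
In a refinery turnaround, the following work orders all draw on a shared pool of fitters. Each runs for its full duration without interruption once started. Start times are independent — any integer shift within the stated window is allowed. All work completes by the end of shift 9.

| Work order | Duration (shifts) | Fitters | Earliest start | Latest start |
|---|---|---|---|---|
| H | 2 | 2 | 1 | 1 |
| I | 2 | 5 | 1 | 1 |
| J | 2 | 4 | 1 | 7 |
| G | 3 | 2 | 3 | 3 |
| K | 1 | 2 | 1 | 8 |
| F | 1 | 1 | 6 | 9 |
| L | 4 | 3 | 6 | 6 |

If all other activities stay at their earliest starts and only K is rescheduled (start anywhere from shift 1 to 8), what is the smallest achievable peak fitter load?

K@1: s1:13  s2:11  s3:2  s4:2  s5:2  s6:4  s7:3  s8:3  s9:3 → peak 13
K@2: s1:11  s2:13  s3:2  s4:2  s5:2  s6:4  s7:3  s8:3  s9:3 → peak 13
K@3: s1:11  s2:11  s3:4  s4:2  s5:2  s6:4  s7:3  s8:3  s9:3 → peak 11
K@4: s1:11  s2:11  s3:2  s4:4  s5:2  s6:4  s7:3  s8:3  s9:3 → peak 11
K@5: s1:11  s2:11  s3:2  s4:2  s5:4  s6:4  s7:3  s8:3  s9:3 → peak 11
K@6: s1:11  s2:11  s3:2  s4:2  s5:2  s6:6  s7:3  s8:3  s9:3 → peak 11
K@7: s1:11  s2:11  s3:2  s4:2  s5:2  s6:4  s7:5  s8:3  s9:3 → peak 11
K@8: s1:11  s2:11  s3:2  s4:2  s5:2  s6:4  s7:3  s8:5  s9:3 → peak 11
Best is K@3, peak 11.

11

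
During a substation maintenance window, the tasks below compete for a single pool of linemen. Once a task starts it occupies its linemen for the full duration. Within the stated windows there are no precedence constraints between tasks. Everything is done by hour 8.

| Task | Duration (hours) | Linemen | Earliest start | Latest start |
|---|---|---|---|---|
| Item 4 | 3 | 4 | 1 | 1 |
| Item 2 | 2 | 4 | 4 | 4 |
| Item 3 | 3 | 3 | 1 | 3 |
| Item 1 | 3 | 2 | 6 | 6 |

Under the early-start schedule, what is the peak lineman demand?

Early-start schedule: Item 4@1, Item 2@4, Item 3@1, Item 1@6.
Load per hour: hour 1: 7, hour 2: 7, hour 3: 7, hour 4: 4, hour 5: 4, hour 6: 2, hour 7: 2, hour 8: 2.
Peak is 7.

7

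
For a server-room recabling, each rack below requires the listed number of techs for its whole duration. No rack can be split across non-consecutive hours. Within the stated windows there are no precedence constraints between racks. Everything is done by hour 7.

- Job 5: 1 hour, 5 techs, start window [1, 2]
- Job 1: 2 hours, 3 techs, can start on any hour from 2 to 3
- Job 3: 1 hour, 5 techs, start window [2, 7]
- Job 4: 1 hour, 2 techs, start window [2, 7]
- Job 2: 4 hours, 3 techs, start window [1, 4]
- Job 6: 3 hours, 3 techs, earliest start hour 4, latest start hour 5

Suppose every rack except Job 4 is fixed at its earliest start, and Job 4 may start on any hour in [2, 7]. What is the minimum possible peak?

Job 4@2: h1:8  h2:13  h3:6  h4:6  h5:3  h6:3  h7:0 → peak 13
Job 4@3: h1:8  h2:11  h3:8  h4:6  h5:3  h6:3  h7:0 → peak 11
Job 4@4: h1:8  h2:11  h3:6  h4:8  h5:3  h6:3  h7:0 → peak 11
Job 4@5: h1:8  h2:11  h3:6  h4:6  h5:5  h6:3  h7:0 → peak 11
Job 4@6: h1:8  h2:11  h3:6  h4:6  h5:3  h6:5  h7:0 → peak 11
Job 4@7: h1:8  h2:11  h3:6  h4:6  h5:3  h6:3  h7:2 → peak 11
Best is Job 4@3, peak 11.

11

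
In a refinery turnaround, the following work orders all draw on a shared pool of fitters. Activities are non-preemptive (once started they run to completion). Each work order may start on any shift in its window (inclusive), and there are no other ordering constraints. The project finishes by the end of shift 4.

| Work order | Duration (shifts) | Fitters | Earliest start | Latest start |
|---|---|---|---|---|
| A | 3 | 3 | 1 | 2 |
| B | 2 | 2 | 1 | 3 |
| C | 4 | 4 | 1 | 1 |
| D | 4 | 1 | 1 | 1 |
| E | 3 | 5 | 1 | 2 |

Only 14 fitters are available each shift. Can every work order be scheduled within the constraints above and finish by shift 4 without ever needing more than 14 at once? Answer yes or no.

no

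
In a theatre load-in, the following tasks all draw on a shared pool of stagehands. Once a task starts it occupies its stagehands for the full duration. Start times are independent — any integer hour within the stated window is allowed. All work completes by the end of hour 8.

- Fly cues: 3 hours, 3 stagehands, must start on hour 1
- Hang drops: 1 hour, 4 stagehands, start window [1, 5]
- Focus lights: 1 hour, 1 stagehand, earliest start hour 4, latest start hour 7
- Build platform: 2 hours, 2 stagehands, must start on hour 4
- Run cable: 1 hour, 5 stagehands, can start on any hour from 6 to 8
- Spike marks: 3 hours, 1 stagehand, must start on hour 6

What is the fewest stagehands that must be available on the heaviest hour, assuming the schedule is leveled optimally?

6

Early-start (Fly cues@1, Hang drops@1, Focus lights@4, Build platform@4, Run cable@6, Spike marks@6) gives peak 7: h1:7  h2:3  h3:3  h4:3  h5:2  h6:6  h7:1  h8:1.
Shift Hang drops→4, Focus lights→5.
Schedule Fly cues@1, Hang drops@4, Focus lights@5, Build platform@4, Run cable@6, Spike marks@6: h1:3  h2:3  h3:3  h4:6  h5:3  h6:6  h7:1  h8:1 — peak 6.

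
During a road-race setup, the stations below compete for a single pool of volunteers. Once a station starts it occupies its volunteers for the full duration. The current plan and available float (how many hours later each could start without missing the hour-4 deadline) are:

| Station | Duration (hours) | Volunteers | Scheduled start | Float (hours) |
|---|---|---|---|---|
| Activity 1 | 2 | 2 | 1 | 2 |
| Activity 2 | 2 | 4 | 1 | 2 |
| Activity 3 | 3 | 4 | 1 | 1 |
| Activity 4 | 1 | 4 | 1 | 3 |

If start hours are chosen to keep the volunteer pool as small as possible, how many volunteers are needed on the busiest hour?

8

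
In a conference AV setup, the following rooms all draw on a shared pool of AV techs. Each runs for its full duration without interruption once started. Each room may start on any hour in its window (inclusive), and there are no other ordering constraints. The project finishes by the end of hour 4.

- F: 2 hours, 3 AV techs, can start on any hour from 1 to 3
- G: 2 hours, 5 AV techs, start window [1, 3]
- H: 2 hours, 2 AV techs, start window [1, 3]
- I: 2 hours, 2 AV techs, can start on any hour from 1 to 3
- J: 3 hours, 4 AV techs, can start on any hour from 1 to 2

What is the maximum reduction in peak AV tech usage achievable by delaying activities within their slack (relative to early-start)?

Early-start peak: h1:16  h2:16  h3:4  h4:0 ⇒ 16.
Leveled (F@1, G@3, H@1, I@1, J@1): h1:11  h2:11  h3:9  h4:5 ⇒ 11.
Reduction 16 − 11 = 5.

5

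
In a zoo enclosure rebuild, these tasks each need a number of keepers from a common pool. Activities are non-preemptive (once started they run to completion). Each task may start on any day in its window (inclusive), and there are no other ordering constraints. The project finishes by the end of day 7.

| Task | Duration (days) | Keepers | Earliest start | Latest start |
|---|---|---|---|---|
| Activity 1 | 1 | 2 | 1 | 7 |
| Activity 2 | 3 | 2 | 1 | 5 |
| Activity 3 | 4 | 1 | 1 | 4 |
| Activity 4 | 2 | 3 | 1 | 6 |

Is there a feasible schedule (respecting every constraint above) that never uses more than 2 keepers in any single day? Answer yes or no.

no

Total keeper-days = 18; over 7 days the average is 18/7 > 2, so some day must exceed 2.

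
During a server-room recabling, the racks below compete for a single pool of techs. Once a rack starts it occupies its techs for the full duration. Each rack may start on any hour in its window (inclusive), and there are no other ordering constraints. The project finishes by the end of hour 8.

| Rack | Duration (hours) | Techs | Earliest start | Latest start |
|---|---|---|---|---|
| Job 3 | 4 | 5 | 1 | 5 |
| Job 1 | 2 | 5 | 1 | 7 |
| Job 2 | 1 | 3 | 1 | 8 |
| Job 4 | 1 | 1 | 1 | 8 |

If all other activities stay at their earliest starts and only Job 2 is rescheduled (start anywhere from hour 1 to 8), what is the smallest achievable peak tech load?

Job 2@1: h1:14  h2:10  h3:5  h4:5  h5:0  h6:0  h7:0  h8:0 → peak 14
Job 2@2: h1:11  h2:13  h3:5  h4:5  h5:0  h6:0  h7:0  h8:0 → peak 13
Job 2@3: h1:11  h2:10  h3:8  h4:5  h5:0  h6:0  h7:0  h8:0 → peak 11
Job 2@4: h1:11  h2:10  h3:5  h4:8  h5:0  h6:0  h7:0  h8:0 → peak 11
Job 2@5: h1:11  h2:10  h3:5  h4:5  h5:3  h6:0  h7:0  h8:0 → peak 11
Job 2@6: h1:11  h2:10  h3:5  h4:5  h5:0  h6:3  h7:0  h8:0 → peak 11
Job 2@7: h1:11  h2:10  h3:5  h4:5  h5:0  h6:0  h7:3  h8:0 → peak 11
Job 2@8: h1:11  h2:10  h3:5  h4:5  h5:0  h6:0  h7:0  h8:3 → peak 11
Best is Job 2@3, peak 11.

11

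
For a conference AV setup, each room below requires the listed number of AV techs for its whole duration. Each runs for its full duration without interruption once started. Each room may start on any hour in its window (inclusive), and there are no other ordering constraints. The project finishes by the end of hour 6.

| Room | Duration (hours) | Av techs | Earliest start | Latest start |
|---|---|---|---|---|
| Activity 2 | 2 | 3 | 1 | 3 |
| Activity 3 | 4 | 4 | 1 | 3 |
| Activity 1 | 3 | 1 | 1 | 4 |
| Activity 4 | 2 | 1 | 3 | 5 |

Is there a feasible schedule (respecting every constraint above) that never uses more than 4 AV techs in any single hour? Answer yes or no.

Total AV tech-hours = 27; over 6 hours the average is 27/6 > 4, so some hour must exceed 4.

no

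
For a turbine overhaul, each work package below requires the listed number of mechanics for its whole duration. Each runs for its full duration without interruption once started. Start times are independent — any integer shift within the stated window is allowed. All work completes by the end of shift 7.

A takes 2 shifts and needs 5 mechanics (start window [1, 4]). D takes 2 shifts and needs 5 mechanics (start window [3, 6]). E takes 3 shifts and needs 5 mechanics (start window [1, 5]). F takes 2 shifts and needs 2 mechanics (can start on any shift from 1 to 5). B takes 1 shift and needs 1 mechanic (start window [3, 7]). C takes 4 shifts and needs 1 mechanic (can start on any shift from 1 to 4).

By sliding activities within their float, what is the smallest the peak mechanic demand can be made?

7

Early-start (A@1, D@3, E@1, F@1, B@3, C@1) gives peak 13: s1:13  s2:13  s3:12  s4:6  s5:0  s6:0  s7:0.
Shift E→5, C→3.
Schedule A@1, D@3, E@5, F@1, B@3, C@3: s1:7  s2:7  s3:7  s4:6  s5:6  s6:6  s7:5 — peak 7.
Total mechanic-shifts = 44 over 7 shifts ⇒ peak ≥ ⌈44/7⌉ = 7, so 7 is optimal.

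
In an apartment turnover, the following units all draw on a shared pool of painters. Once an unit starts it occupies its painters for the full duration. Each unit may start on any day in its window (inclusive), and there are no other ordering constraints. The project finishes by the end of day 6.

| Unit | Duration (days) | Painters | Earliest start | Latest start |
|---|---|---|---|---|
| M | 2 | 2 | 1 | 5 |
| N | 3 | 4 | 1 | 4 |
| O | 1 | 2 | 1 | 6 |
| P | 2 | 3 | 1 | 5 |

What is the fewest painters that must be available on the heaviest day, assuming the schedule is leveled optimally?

Early-start (M@1, N@1, O@1, P@1) gives peak 11: d1:11  d2:9  d3:4  d4:0  d5:0  d6:0.
Shift N→3, O→6.
Schedule M@1, N@3, O@6, P@1: d1:5  d2:5  d3:4  d4:4  d5:4  d6:2 — peak 5.

5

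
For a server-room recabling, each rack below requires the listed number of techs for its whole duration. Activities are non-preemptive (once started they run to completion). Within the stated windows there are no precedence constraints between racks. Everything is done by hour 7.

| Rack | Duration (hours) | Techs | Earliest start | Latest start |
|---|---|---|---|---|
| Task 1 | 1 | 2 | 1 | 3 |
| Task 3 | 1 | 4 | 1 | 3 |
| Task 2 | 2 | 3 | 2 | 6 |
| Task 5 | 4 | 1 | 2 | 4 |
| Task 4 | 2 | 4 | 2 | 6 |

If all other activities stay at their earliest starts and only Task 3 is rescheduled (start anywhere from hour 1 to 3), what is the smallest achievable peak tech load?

8

Task 3@1: h1:6  h2:8  h3:8  h4:1  h5:1  h6:0  h7:0 → peak 8
Task 3@2: h1:2  h2:12  h3:8  h4:1  h5:1  h6:0  h7:0 → peak 12
Task 3@3: h1:2  h2:8  h3:12  h4:1  h5:1  h6:0  h7:0 → peak 12
Best is Task 3@1, peak 8.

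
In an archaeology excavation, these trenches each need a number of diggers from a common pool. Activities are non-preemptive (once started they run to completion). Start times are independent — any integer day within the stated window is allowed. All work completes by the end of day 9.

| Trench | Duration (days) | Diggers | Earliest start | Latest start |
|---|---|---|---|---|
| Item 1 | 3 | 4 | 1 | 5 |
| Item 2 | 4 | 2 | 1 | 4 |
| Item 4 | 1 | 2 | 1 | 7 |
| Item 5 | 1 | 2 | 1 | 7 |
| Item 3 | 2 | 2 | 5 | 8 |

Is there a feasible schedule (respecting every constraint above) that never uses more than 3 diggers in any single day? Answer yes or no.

no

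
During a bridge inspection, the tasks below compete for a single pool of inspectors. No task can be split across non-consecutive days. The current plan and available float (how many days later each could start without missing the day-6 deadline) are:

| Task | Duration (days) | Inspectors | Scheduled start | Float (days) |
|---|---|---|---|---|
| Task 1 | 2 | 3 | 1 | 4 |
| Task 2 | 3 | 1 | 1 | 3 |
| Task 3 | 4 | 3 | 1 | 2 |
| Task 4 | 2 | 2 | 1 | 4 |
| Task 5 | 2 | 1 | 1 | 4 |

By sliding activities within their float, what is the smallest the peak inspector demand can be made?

Early-start (Task 1@1, Task 2@1, Task 3@1, Task 4@1, Task 5@1) gives peak 10: d1:10  d2:10  d3:4  d4:3  d5:0  d6:0.
Shift Task 3→3, Task 4→4.
Schedule Task 1@1, Task 2@1, Task 3@3, Task 4@4, Task 5@1: d1:5  d2:5  d3:4  d4:5  d5:5  d6:3 — peak 5.
Total inspector-days = 27 over 6 days ⇒ peak ≥ ⌈27/6⌉ = 5, so 5 is optimal.

5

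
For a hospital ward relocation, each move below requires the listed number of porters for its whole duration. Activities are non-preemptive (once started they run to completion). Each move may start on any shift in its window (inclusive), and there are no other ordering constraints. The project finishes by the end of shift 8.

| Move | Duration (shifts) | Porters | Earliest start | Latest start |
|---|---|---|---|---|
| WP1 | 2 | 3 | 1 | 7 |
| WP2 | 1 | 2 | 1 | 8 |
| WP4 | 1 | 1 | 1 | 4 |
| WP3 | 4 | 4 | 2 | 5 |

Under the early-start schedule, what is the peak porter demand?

7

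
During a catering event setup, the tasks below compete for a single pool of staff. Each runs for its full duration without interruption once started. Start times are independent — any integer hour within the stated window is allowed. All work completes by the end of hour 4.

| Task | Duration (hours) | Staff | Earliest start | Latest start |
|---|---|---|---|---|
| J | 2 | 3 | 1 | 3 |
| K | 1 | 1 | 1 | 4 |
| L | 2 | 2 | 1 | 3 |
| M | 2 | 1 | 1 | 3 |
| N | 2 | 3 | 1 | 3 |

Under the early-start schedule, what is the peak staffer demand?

10

Early-start schedule: J@1, K@1, L@1, M@1, N@1.
Load per hour: hour 1: 10, hour 2: 9, hour 3: 0, hour 4: 0.
Peak is 10.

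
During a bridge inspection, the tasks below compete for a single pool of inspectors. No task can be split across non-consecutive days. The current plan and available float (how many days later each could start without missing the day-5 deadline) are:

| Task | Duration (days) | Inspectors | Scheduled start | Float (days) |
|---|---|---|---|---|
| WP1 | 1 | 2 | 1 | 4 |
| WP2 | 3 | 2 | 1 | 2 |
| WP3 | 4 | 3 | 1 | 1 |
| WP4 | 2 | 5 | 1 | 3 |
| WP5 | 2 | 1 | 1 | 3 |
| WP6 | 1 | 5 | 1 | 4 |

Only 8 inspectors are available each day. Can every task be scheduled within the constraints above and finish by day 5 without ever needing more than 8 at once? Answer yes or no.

yes

Schedule WP1@2, WP2@1, WP3@2, WP4@4, WP5@1, WP6@1: d1:8  d2:8  d3:5  d4:8  d5:8 — peak 8 ≤ 8.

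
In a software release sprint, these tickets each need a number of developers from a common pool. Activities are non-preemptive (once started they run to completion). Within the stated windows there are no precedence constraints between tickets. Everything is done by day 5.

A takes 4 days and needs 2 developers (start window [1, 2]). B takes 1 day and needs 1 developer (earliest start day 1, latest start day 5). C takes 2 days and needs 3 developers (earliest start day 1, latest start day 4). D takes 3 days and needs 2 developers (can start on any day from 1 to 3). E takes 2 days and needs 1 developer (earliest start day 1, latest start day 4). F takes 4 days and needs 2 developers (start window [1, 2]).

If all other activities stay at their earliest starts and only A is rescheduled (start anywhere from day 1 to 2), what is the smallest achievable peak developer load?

10

A@1: d1:11  d2:10  d3:6  d4:4  d5:0 → peak 11
A@2: d1:9  d2:10  d3:6  d4:4  d5:2 → peak 10
Best is A@2, peak 10.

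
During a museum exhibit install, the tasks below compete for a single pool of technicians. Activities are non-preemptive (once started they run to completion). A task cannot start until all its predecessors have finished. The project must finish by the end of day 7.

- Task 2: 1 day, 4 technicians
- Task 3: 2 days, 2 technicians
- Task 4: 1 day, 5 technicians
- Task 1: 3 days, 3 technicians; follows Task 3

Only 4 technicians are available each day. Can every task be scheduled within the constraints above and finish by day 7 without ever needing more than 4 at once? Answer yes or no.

no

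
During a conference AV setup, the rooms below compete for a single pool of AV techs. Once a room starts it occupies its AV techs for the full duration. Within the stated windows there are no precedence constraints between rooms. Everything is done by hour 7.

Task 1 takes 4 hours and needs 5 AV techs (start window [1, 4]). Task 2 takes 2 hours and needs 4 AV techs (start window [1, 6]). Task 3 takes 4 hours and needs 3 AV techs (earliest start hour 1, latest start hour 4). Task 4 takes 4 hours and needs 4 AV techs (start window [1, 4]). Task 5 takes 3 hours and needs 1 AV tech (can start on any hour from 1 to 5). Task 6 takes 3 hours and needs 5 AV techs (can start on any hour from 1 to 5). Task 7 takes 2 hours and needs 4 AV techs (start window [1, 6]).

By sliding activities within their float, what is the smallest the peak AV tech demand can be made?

13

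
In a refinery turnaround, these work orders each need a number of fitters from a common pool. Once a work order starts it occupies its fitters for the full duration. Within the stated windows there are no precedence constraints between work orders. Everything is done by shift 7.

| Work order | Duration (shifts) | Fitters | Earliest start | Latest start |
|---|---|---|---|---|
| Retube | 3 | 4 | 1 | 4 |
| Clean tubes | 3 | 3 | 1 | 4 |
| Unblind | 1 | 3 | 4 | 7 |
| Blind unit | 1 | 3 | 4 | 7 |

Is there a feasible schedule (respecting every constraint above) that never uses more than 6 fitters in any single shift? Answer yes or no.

yes

Schedule Retube@1, Clean tubes@4, Unblind@4, Blind unit@5: s1:4  s2:4  s3:4  s4:6  s5:6  s6:3  s7:0 — peak 6 ≤ 6.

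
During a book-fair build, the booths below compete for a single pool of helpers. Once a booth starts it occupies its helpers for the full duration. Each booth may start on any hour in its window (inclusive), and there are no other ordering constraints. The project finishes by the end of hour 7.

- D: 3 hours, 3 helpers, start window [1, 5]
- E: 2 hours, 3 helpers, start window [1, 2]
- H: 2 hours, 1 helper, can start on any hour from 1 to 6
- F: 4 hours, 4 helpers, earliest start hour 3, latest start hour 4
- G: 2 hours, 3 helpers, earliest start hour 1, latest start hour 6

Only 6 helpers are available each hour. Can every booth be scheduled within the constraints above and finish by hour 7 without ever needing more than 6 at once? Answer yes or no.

no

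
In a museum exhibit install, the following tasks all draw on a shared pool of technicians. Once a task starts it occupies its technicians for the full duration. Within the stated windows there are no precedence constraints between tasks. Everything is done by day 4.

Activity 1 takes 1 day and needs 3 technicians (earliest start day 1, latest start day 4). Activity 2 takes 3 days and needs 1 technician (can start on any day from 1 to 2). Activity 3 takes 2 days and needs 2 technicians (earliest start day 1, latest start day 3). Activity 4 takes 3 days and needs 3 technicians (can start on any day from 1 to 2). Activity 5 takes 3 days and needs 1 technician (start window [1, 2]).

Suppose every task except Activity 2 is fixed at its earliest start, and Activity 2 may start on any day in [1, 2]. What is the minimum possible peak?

Activity 2@1: d1:10  d2:7  d3:5  d4:0 → peak 10
Activity 2@2: d1:9  d2:7  d3:5  d4:1 → peak 9
Best is Activity 2@2, peak 9.

9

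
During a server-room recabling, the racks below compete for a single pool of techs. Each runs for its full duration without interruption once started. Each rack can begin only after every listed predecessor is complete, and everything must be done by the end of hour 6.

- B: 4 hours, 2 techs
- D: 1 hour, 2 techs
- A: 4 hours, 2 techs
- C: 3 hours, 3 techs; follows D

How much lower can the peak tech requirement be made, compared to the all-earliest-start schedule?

0

Early-start peak: h1:6  h2:7  h3:7  h4:7  h5:0  h6:0 ⇒ 7.
Leveled (B@1, D@1, A@1, C@2): h1:6  h2:7  h3:7  h4:7  h5:0  h6:0 ⇒ 7.
Reduction 7 − 7 = 0.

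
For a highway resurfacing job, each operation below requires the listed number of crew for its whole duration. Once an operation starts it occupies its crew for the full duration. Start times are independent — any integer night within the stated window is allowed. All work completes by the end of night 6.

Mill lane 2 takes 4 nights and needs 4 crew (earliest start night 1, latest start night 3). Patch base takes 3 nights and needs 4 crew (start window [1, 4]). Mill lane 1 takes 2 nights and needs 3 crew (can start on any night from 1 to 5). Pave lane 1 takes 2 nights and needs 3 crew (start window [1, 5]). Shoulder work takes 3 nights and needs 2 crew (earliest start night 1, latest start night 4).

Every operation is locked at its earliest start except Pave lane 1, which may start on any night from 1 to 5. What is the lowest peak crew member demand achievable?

13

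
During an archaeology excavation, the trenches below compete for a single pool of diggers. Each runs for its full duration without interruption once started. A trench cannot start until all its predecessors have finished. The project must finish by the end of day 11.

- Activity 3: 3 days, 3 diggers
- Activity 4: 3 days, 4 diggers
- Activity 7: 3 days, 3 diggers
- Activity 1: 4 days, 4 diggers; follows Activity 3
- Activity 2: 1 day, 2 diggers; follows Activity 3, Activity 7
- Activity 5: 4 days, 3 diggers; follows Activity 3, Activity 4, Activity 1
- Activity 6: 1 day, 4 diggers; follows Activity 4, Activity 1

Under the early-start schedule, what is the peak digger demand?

Early-start schedule: Activity 3@1, Activity 4@1, Activity 7@1, Activity 1@4, Activity 2@4, Activity 5@8, Activity 6@8.
Load per day: day 1: 10, day 2: 10, day 3: 10, day 4: 6, day 5: 4, day 6: 4, day 7: 4, day 8: 7, day 9: 3, day 10: 3, day 11: 3.
Peak is 10.

10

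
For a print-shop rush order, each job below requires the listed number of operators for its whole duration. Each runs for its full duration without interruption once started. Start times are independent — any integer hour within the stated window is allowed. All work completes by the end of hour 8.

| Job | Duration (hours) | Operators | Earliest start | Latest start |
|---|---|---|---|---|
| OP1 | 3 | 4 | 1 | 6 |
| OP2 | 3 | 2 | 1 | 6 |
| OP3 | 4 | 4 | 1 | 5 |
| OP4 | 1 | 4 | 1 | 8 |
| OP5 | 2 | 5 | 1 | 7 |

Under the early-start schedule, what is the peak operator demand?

19

Early-start schedule: OP1@1, OP2@1, OP3@1, OP4@1, OP5@1.
Load per hour: hour 1: 19, hour 2: 15, hour 3: 10, hour 4: 4, hour 5: 0, hour 6: 0, hour 7: 0, hour 8: 0.
Peak is 19.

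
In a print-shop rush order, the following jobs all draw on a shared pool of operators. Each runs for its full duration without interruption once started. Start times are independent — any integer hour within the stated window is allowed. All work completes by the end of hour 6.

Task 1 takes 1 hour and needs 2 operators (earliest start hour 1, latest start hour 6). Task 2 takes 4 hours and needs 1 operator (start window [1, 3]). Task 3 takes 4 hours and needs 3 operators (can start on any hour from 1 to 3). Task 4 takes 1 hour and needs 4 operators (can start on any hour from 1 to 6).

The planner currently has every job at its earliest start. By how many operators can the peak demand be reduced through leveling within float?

Early-start peak: h1:10  h2:4  h3:4  h4:4  h5:0  h6:0 ⇒ 10.
Leveled (Task 1@1, Task 2@1, Task 3@2, Task 4@6): h1:3  h2:4  h3:4  h4:4  h5:3  h6:4 ⇒ 4.
Reduction 10 − 4 = 6.

6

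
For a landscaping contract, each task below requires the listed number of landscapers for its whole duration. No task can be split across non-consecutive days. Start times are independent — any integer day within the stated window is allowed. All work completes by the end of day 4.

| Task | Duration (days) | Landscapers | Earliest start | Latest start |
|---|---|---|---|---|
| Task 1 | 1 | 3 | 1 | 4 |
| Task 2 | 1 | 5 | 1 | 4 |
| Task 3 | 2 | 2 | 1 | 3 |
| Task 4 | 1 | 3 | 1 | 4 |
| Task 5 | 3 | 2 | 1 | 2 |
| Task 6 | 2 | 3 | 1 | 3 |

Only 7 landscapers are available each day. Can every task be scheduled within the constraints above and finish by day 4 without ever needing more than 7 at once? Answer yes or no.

Schedule Task 1@1, Task 2@2, Task 3@3, Task 4@1, Task 5@2, Task 6@3: d1:6  d2:7  d3:7  d4:7 — peak 7 ≤ 7.

yes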